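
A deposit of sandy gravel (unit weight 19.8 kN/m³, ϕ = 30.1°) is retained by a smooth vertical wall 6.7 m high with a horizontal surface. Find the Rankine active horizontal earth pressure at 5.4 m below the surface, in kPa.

K_a = (1 − sin φ)/(1 + sin φ) = 0.3320.
σ_h = K_a γ z = 0.3320 × 19.8 × 5.4 = 35.50 kPa.

35.5 kPa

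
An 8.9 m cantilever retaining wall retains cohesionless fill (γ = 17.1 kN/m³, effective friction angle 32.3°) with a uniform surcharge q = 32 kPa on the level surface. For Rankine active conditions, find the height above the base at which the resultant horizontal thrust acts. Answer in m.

3.41 m

K_a = 0.3035.
Triangular part P₁ = ½K_aγH² = 205.5 at H/3 = 2.967 m; rectangular part P₂ = K_a q H = 86.43 at H/2 = 4.450 m.
ȳ = (P₁·2.967 + P₂·4.450)/(P₁+P₂) = 3.406 m.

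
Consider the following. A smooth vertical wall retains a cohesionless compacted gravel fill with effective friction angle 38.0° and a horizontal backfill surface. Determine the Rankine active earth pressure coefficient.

0.238

K_a = (1 − sin φ)/(1 + sin φ) = (1 − sin 38.0°)/(1 + sin 38.0°) = 0.2379.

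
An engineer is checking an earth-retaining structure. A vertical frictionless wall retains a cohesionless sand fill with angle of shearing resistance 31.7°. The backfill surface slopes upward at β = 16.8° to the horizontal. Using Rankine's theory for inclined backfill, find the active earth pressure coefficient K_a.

0.356

K_a = cos β · (cos β − √(cos²β − cos²φ)) / (cos β + √(cos²β − cos²φ)).
cos β = 0.9573, cos φ = 0.8508, √(cos²β − cos²φ) = 0.4388.
K_a = 0.9573 × (0.9573 − 0.4388)/(0.9573 + 0.4388) = 0.3555.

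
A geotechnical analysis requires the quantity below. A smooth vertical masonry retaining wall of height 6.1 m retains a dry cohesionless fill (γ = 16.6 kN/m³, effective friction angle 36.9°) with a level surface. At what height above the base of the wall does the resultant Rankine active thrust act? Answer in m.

2.03 m

K_a = 0.2497.
The pressure distribution is triangular, so the resultant acts at H/3 above the base = 6.1/3 = 2.033 m.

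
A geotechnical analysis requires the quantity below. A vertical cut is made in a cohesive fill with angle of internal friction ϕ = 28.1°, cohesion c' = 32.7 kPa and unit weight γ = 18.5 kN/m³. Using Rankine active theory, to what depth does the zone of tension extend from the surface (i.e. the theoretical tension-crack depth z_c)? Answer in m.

5.90 m

K_a = tan²(45° − 28.1°/2) = 0.3596; √K_a = 0.5997.
The active pressure is zero where K_a γ z = 2c√K_a, so z_c = 2c/(γ√K_a) = 2×32.7/(18.5×0.5997) = 5.895 m.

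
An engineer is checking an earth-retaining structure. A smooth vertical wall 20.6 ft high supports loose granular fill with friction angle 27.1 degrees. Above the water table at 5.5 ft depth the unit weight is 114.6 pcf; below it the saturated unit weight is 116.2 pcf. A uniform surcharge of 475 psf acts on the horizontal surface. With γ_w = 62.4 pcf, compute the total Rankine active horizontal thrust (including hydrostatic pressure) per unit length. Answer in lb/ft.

17300 lb/ft

K_a = tan²(45° − φ/2) = 0.3741.
γ' = 116.2 − 62.4 = 53.80 pcf. h₂ = H − d_w = 15.1 ft.
σ'_h: at surface K_a·q = 177.7; at WT K_a(q+γd_w) = 413.4; at base K_a(q+γd_w+γ'h₂) = 717.3 psf.
P₁ = ½(177.7+413.4)×5.5 = 1626; P₂ = ½(413.4+717.3)×15.1 = 8537; P_w = ½γ_w h₂² = 7114.
Total = 1626+8537+7114 = 17280 lb/ft.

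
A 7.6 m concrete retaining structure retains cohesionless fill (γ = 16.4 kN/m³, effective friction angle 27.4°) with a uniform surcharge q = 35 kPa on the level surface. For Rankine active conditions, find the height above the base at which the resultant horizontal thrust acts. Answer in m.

K_a = 0.3697.
Triangular part P₁ = ½K_aγH² = 175.1 at H/3 = 2.533 m; rectangular part P₂ = K_a q H = 98.33 at H/2 = 3.800 m.
ȳ = (P₁·2.533 + P₂·3.800)/(P₁+P₂) = 2.989 m.

2.99 m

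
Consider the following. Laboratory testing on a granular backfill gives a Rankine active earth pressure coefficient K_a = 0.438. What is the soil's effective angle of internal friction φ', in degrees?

23.0°

K_a = tan²(45° − φ/2) ⇒ 45° − φ/2 = arctan(√0.438) = 33.50°.
φ = 2(45° − 33.50°) = 23.01°.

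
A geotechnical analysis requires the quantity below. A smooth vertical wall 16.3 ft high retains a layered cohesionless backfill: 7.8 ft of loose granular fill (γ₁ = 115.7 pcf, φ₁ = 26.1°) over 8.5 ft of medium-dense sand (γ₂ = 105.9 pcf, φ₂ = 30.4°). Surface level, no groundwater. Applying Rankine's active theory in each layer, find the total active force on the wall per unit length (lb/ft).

5140 lb/ft

K_a1 = tan²(45°−26.1°/2) = 0.3889; K_a2 = tan²(45°−30.4°/2) = 0.3280.
Layer 1: σ at base = K_a1 γ₁ h₁ = 351.0 psf; P₁ = ½×351.0×7.8 = 1369.
Layer 2: σ_v at top = γ₁h₁ = 902.5; σ_h top = K_a2×902.5 = 296.0; σ_h base = K_a2×(902.5+105.9×8.5) = 591.2.
P₂ = ½(296.0+591.2)×8.5 = 3771. Total P_a = 1369+3771 = 5140 lb/ft.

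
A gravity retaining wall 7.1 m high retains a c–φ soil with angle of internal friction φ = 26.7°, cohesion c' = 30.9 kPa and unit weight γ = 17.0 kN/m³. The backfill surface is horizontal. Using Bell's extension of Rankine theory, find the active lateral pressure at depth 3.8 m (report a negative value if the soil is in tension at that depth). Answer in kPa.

-13.5 kPa

K_a = (1 − sin φ)/(1 + sin φ) = 0.3800.
σ_a = K_a γ z − 2c√K_a = 0.3800×17.0×3.8 − 2×30.9×0.6164 = -13.55 kPa.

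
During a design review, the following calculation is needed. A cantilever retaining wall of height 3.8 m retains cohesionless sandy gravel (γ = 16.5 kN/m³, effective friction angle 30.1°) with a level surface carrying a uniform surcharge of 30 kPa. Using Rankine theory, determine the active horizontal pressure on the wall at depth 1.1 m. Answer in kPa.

K_a = (1 − sin φ)/(1 + sin φ) = 0.3320.
σ_v = γz + q = 16.5 × 1.1 + 30 = 48.15 kPa.
σ_h = K_a σ_v = 0.3320 × 48.15 = 15.99 kPa.

16.0 kPa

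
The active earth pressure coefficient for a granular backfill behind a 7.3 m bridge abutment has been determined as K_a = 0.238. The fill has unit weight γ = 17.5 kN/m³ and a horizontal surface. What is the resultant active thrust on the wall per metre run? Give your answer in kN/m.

111 kN/m

P = ½ K_a γ H² = 0.5 × 0.238 × 17.5 × 7.3² = 111.0 kN/m.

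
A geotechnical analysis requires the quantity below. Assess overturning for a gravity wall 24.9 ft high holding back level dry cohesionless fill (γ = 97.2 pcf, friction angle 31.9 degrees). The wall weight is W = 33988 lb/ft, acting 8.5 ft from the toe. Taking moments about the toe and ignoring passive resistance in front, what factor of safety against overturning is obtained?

3.74

K_a = tan²(45° − 31.9°/2) = 0.3085.
P_a = ½K_aγH² = 0.5×0.3085×97.2×24.9² = 9297 lb/ft, acting at H/3 = 8.300 ft above the base.
Overturning moment M_o = P_a × H/3 = 9297 × 8.300 = 77160.
Resisting moment M_r = W × 8.5 = 33988 × 8.5 = 288900.
FS_overturning = M_r/M_o = 288900/77160 = 3.744.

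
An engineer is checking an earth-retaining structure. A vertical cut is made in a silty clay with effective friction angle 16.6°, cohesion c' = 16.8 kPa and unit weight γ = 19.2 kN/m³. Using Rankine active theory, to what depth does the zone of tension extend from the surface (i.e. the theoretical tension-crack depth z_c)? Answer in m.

2.35 m

K_a = tan²(45° − 16.6°/2) = 0.5556; √K_a = 0.7454.
The active pressure is zero where K_a γ z = 2c√K_a, so z_c = 2c/(γ√K_a) = 2×16.8/(19.2×0.7454) = 2.348 m.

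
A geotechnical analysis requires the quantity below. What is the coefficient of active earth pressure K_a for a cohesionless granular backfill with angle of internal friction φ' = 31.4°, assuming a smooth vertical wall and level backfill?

K_a = tan²(45° − φ/2) = tan²(29.30°) = 0.3149.

0.315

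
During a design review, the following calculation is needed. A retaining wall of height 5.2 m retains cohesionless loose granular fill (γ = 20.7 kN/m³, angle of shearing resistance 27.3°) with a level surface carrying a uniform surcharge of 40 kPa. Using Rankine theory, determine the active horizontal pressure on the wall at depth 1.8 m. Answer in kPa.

28.7 kPa

K_a = (1 − sin φ)/(1 + sin φ) = 0.3711.
σ_v = γz + q = 20.7 × 1.8 + 40 = 77.26 kPa.
σ_h = K_a σ_v = 0.3711 × 77.26 = 28.67 kPa.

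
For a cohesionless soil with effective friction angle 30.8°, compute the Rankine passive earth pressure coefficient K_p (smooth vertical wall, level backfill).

3.10

K_p = (1 + sin φ)/(1 − sin φ) = tan²(45° + 30.8°/2) = 3.099.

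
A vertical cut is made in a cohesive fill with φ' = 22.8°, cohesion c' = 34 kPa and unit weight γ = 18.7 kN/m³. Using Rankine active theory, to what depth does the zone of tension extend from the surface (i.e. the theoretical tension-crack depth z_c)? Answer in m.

K_a = tan²(45° − 22.8°/2) = 0.4414; √K_a = 0.6644.
The active pressure is zero where K_a γ z = 2c√K_a, so z_c = 2c/(γ√K_a) = 2×34/(18.7×0.6644) = 5.473 m.

5.47 m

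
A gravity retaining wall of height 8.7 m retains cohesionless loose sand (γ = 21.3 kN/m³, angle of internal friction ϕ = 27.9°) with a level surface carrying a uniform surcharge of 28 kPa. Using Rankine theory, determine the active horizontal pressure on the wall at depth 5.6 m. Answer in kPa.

53.4 kPa

K_a = (1 − sin φ)/(1 + sin φ) = 0.3625.
σ_v = γz + q = 21.3 × 5.6 + 28 = 147.3 kPa.
σ_h = K_a σ_v = 0.3625 × 147.3 = 53.38 kPa.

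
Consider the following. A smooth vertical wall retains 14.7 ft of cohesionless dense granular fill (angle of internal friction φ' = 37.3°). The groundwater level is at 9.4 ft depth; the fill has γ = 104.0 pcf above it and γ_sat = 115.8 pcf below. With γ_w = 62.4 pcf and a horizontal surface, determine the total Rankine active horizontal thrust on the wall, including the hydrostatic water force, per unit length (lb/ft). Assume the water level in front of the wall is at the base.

K_a = tan²(45° − φ/2) = 0.2453.
γ' = 115.8 − 62.4 = 53.40 pcf. Depth below WT = 5.3 ft.
σ'_h at WT = K_a γ d_w = 239.8 psf; at base = 239.8 + K_a γ' × 5.3 = 309.3 psf.
P₁ (0–9.4 ft) = ½×239.8×9.4 = 1127. P₂ (9.4–14.7 ft) = ½(239.8+309.3)×5.3 = 1455.
P_w = ½ γ_w h₂² = 0.5×62.4×5.3² = 876.4. Total = 1127+1455+876.4 = 3459 lb/ft.

3460 lb/ft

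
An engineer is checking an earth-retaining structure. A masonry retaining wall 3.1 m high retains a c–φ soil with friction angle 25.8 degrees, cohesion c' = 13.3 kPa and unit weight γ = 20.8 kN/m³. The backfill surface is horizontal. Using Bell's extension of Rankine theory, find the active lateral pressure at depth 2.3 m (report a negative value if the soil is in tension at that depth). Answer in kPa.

2.14 kPa

K_a = (1 − sin φ)/(1 + sin φ) = 0.3935.
σ_a = K_a γ z − 2c√K_a = 0.3935×20.8×2.3 − 2×13.3×0.6273 = 2.139 kPa.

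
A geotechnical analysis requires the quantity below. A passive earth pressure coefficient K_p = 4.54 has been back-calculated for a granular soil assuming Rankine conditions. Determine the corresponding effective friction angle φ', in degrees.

K_p = (1+sin φ)/(1−sin φ) ⇒ sin φ = (K_p − 1)/(K_p + 1) = 0.6390.
φ = arcsin(0.6390) = 39.72°.

39.7°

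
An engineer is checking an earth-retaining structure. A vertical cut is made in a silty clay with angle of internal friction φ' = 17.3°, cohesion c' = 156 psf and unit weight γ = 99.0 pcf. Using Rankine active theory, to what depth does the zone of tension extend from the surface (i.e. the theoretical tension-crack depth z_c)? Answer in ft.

4.28 ft

K_a = tan²(45° − 17.3°/2) = 0.5416; √K_a = 0.7359.
The active pressure is zero where K_a γ z = 2c√K_a, so z_c = 2c/(γ√K_a) = 2×156/(99.0×0.7359) = 4.282 ft.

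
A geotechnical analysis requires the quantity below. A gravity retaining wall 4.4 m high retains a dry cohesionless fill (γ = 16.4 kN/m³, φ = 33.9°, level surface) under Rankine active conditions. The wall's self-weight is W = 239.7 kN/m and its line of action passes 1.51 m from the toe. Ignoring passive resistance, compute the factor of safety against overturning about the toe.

K_a = tan²(45° − 33.9°/2) = 0.2839.
P_a = ½K_aγH² = 0.5×0.2839×16.4×4.4² = 45.07 kN/m, acting at H/3 = 1.467 m above the base.
Overturning moment M_o = P_a × H/3 = 45.07 × 1.467 = 66.10.
Resisting moment M_r = W × 1.51 = 239.7 × 1.51 = 361.9.
FS_overturning = M_r/M_o = 361.9/66.10 = 5.475.

5.48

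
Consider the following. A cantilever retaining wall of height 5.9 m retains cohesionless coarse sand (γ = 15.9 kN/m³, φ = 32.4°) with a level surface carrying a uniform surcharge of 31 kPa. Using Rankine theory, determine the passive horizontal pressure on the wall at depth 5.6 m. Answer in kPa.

397 kPa

K_p = (1 + sin φ)/(1 − sin φ) = 3.309.
σ_v = γz + q = 15.9 × 5.6 + 31 = 120.0 kPa.
σ_h = K_p σ_v = 3.309 × 120.0 = 397.2 kPa.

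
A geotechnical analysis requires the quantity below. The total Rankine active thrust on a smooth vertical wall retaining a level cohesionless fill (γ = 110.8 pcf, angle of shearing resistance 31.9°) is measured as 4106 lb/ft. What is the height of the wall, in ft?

K_a = 0.3085. P_a = ½ K_a γ H² ⇒ H = √(2P_a/(K_a γ)).
H = √(2×4106/(0.3085×110.8)) = 15.50 ft.

15.5 ft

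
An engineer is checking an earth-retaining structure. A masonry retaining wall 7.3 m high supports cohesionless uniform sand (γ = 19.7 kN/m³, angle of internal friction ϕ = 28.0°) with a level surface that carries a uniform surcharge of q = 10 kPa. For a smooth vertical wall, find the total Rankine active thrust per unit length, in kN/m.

K_a = tan²(45° − φ/2) = 0.3610.
Soil triangle: ½ K_a γ H² = 0.5×0.3610×19.7×7.3² = 189.5 kN/m.
Surcharge rectangle: K_a q H = 0.3610×10×7.3 = 26.36 kN/m.
Total = 189.5 + 26.36 = 215.9 kN/m.

216 kN/m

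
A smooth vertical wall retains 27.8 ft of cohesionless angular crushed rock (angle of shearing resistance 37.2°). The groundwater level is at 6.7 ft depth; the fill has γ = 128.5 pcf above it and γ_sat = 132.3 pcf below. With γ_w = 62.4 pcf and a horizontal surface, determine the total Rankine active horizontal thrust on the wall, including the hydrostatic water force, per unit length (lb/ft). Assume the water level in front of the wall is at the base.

22900 lb/ft

K_a = tan²(45° − φ/2) = 0.2464.
γ' = 132.3 − 62.4 = 69.90 pcf. Depth below WT = 21.1 ft.
σ'_h at WT = K_a γ d_w = 212.2 psf; at base = 212.2 + K_a γ' × 21.1 = 575.6 psf.
P₁ (0–6.7 ft) = ½×212.2×6.7 = 710.7. P₂ (6.7–27.8 ft) = ½(212.2+575.6)×21.1 = 8311.
P_w = ½ γ_w h₂² = 0.5×62.4×21.1² = 13890. Total = 710.7+8311+13890 = 22910 lb/ft.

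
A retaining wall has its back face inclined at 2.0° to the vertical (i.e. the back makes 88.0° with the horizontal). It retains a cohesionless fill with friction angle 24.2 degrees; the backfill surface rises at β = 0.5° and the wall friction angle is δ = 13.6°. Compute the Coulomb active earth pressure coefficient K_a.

0.393

K_a = sin²(α+φ) / [sin²α · sin(α−δ) · (1 + √{sin(φ+δ)sin(φ−β) / (sin(α−δ)sin(α+β))})²].
With α = 88.0°, φ = 24.2°, δ = 13.6°, β = 0.5°: K_a = 0.3930.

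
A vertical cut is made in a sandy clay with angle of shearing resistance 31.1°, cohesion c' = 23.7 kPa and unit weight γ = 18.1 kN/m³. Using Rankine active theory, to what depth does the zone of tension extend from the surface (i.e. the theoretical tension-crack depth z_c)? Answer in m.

K_a = tan²(45° − 31.1°/2) = 0.3188; √K_a = 0.5646.
The active pressure is zero where K_a γ z = 2c√K_a, so z_c = 2c/(γ√K_a) = 2×23.7/(18.1×0.5646) = 4.638 m.

4.64 m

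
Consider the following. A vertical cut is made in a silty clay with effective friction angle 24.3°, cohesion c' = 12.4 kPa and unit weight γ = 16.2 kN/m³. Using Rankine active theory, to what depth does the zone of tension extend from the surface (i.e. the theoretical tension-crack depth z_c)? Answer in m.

2.37 m

K_a = tan²(45° − 24.3°/2) = 0.4169; √K_a = 0.6457.
The active pressure is zero where K_a γ z = 2c√K_a, so z_c = 2c/(γ√K_a) = 2×12.4/(16.2×0.6457) = 2.371 m.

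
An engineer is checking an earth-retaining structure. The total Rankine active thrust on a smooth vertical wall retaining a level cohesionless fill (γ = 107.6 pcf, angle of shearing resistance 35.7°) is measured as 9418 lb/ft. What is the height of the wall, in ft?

K_a = 0.2630. P_a = ½ K_a γ H² ⇒ H = √(2P_a/(K_a γ)).
H = √(2×9418/(0.2630×107.6)) = 25.80 ft.

25.8 ft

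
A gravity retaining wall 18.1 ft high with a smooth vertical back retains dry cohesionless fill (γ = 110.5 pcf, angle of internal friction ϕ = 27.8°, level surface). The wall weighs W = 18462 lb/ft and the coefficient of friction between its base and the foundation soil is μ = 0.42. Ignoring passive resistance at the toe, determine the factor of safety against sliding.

K_a = tan²(45° − 27.8°/2) = 0.3639.
P_a = ½K_aγH² = 0.5×0.3639×110.5×18.1² = 6587 lb/ft, acting at H/3 = 6.033 ft above the base.
FS_sliding = μW / P_a = 0.42×18462 / 6587 = 1.177.

1.18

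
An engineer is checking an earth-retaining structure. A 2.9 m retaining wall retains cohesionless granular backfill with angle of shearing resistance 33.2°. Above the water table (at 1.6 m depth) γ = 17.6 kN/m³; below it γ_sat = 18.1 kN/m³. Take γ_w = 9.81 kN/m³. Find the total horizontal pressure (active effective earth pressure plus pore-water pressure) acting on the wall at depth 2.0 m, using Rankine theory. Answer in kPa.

K_a = (1 − sin φ)/(1 + sin φ) = 0.2924.
γ' = 18.1 − 9.81 = 8.290 kN/m³.
Effective vertical stress at 2.0 m: σ'_v = 17.6×1.6 + 8.290×0.400 = 31.48 kPa.
σ'_h = K_a σ'_v = 0.2924 × 31.48 = 9.202 kPa; u = γ_w × 0.400 = 3.924 kPa.
Total σ_h = 9.202 + 3.924 = 13.13 kPa.

13.1 kPa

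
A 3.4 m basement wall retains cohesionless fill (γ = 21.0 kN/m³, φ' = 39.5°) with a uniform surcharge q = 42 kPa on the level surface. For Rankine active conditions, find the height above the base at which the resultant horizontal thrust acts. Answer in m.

1.44 m

K_a = 0.2224.
Triangular part P₁ = ½K_aγH² = 27.00 at H/3 = 1.133 m; rectangular part P₂ = K_a q H = 31.76 at H/2 = 1.700 m.
ȳ = (P₁·1.133 + P₂·1.700)/(P₁+P₂) = 1.440 m.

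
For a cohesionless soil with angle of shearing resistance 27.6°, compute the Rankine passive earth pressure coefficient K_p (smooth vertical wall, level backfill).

K_p = (1 + sin φ)/(1 − sin φ) = tan²(45° + 27.6°/2) = 2.726.

2.73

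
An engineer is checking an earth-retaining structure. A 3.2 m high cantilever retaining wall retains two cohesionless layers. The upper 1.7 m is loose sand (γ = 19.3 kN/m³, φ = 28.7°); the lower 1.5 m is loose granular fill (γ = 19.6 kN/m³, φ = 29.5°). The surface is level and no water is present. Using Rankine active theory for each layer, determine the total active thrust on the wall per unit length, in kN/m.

K_a1 = tan²(45°−28.7°/2) = 0.3511; K_a2 = tan²(45°−29.5°/2) = 0.3401.
Layer 1: σ at base = K_a1 γ₁ h₁ = 11.52 kPa; P₁ = ½×11.52×1.7 = 9.793.
Layer 2: σ_v at top = γ₁h₁ = 32.81; σ_h top = K_a2×32.81 = 11.16; σ_h base = K_a2×(32.81+19.6×1.5) = 21.16.
P₂ = ½(11.16+21.16)×1.5 = 24.24. Total P_a = 9.793+24.24 = 34.03 kN/m.

34.0 kN/m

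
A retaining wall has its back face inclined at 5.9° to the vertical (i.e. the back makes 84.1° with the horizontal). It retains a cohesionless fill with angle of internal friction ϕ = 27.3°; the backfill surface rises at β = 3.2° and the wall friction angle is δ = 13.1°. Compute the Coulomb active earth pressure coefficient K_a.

0.396

K_a = sin²(α+φ) / [sin²α · sin(α−δ) · (1 + √{sin(φ+δ)sin(φ−β) / (sin(α−δ)sin(α+β))})²].
With α = 84.1°, φ = 27.3°, δ = 13.1°, β = 3.2°: K_a = 0.3962.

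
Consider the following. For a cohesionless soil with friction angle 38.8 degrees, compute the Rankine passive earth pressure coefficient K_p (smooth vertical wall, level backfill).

K_p = (1 + sin φ)/(1 − sin φ) = tan²(45° + 38.8°/2) = 4.356.

4.36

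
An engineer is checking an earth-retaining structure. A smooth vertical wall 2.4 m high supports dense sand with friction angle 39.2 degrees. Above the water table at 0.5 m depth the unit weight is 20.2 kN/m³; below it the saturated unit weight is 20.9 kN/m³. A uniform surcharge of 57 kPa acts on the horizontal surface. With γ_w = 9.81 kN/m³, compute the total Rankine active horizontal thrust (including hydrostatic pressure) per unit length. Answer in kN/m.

K_a = tan²(45° − φ/2) = 0.2255.
γ' = 20.9 − 9.81 = 11.09 kN/m³. h₂ = H − d_w = 1.9 m.
σ'_h: at surface K_a·q = 12.85; at WT K_a(q+γd_w) = 15.13; at base K_a(q+γd_w+γ'h₂) = 19.88 kPa.
P₁ = ½(12.85+15.13)×0.5 = 6.995; P₂ = ½(15.13+19.88)×1.9 = 33.26; P_w = ½γ_w h₂² = 17.71.
Total = 6.995+33.26+17.71 = 57.96 kN/m.

58.0 kN/m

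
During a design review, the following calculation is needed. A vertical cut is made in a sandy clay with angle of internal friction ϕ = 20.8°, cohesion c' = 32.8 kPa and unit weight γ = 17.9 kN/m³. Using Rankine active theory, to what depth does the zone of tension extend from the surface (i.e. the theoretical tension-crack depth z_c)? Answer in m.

K_a = tan²(45° − 20.8°/2) = 0.4759; √K_a = 0.6899.
The active pressure is zero where K_a γ z = 2c√K_a, so z_c = 2c/(γ√K_a) = 2×32.8/(17.9×0.6899) = 5.312 m.

5.31 m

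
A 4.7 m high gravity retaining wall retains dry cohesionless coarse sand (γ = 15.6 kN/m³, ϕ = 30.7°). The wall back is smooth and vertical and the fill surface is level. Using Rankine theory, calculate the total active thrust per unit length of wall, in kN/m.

55.8 kN/m

K_a = tan²(45° − φ/2) = 0.3240.
P_a = ½ K_a γ H² = 0.5 × 0.3240 × 15.6 × 4.7² = 55.83 kN/m.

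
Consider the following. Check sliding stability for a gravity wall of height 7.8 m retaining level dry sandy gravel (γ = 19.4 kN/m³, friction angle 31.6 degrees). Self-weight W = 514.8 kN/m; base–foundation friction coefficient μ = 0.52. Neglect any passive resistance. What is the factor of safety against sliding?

K_a = tan²(45° − 31.6°/2) = 0.3123.
P_a = ½K_aγH² = 0.5×0.3123×19.4×7.8² = 184.3 kN/m, acting at H/3 = 2.600 m above the base.
FS_sliding = μW / P_a = 0.52×514.8 / 184.3 = 1.452.

1.45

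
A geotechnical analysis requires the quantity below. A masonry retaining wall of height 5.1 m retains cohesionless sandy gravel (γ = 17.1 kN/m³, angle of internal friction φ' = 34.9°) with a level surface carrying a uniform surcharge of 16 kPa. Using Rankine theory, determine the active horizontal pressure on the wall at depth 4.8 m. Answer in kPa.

K_a = (1 − sin φ)/(1 + sin φ) = 0.2721.
σ_v = γz + q = 17.1 × 4.8 + 16 = 98.08 kPa.
σ_h = K_a σ_v = 0.2721 × 98.08 = 26.69 kPa.

26.7 kPa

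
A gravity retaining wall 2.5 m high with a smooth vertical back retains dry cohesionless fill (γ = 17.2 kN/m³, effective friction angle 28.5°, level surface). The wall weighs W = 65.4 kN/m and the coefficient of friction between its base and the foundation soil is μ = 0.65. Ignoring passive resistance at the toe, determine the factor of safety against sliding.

2.23

K_a = tan²(45° − 28.5°/2) = 0.3540.
P_a = ½K_aγH² = 0.5×0.3540×17.2×2.5² = 19.02 kN/m, acting at H/3 = 0.8333 m above the base.
FS_sliding = μW / P_a = 0.65×65.4 / 19.02 = 2.234.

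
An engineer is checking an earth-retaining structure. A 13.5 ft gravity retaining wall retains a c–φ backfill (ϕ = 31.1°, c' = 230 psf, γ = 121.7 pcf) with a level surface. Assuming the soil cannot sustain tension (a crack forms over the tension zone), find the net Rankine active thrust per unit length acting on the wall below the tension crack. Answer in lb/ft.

K_a = 0.3188; √K_a = 0.5646.
Tension-crack depth z_c = 2c/(γ√K_a) = 2×230/(121.7×0.5646) = 6.694 ft.
σ_a at base = K_a γ H − 2c√K_a = 0.3188×121.7×13.5 − 2×230×0.5646 = 264.0 psf.
P_a = ½ × 264.0 × (H − z_c) = 0.5×264.0×6.806 = 898.5 lb/ft.

898 lb/ft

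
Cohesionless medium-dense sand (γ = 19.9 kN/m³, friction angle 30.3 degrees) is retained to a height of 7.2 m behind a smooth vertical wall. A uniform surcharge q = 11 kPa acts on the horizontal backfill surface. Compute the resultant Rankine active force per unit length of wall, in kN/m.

196 kN/m

K_a = tan²(45° − φ/2) = 0.3293.
Soil triangle: ½ K_a γ H² = 0.5×0.3293×19.9×7.2² = 169.9 kN/m.
Surcharge rectangle: K_a q H = 0.3293×11×7.2 = 26.08 kN/m.
Total = 169.9 + 26.08 = 195.9 kN/m.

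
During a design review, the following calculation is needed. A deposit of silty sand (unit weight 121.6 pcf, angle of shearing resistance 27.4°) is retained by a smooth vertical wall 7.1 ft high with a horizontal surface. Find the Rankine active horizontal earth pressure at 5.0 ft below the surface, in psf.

225 psf

K_a = (1 − sin φ)/(1 + sin φ) = 0.3697.
σ_h = K_a γ z = 0.3697 × 121.6 × 5.0 = 224.8 psf.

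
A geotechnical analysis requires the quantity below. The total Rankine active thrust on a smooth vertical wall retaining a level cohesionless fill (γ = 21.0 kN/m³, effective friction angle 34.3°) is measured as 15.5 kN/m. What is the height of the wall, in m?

2.30 m

K_a = 0.2792. P_a = ½ K_a γ H² ⇒ H = √(2P_a/(K_a γ)).
H = √(2×15.5/(0.2792×21.0)) = 2.300 m.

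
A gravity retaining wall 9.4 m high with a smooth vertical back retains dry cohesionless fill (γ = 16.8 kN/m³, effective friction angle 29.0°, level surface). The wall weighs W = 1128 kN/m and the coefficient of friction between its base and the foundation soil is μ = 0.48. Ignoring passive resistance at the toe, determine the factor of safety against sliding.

K_a = tan²(45° − 29.0°/2) = 0.3470.
P_a = ½K_aγH² = 0.5×0.3470×16.8×9.4² = 257.5 kN/m, acting at H/3 = 3.133 m above the base.
FS_sliding = μW / P_a = 0.48×1128 / 257.5 = 2.102.

2.10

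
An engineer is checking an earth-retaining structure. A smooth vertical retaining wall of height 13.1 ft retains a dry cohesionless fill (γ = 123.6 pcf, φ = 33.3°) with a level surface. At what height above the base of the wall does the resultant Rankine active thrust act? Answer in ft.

4.37 ft

K_a = 0.2911.
The pressure distribution is triangular, so the resultant acts at H/3 above the base = 13.1/3 = 4.367 ft.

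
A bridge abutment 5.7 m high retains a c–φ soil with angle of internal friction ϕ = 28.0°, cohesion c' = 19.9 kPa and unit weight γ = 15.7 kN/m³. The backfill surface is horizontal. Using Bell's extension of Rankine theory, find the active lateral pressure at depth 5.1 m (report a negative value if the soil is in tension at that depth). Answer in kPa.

4.99 kPa

K_a = (1 − sin φ)/(1 + sin φ) = 0.3610.
σ_a = K_a γ z − 2c√K_a = 0.3610×15.7×5.1 − 2×19.9×0.6009 = 4.994 kPa.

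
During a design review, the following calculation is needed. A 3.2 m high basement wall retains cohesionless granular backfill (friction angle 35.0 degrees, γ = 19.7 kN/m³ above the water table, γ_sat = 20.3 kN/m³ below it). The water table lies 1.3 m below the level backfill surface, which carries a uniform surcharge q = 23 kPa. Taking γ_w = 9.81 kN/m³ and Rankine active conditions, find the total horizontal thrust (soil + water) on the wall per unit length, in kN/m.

60.5 kN/m

K_a = tan²(45° − φ/2) = 0.2710.
γ' = 20.3 − 9.81 = 10.49 kN/m³. h₂ = H − d_w = 1.9 m.
σ'_h: at surface K_a·q = 6.233; at WT K_a(q+γd_w) = 13.17; at base K_a(q+γd_w+γ'h₂) = 18.57 kPa.
P₁ = ½(6.233+13.17)×1.3 = 12.61; P₂ = ½(13.17+18.57)×1.9 = 30.16; P_w = ½γ_w h₂² = 17.71.
Total = 12.61+30.16+17.71 = 60.48 kN/m.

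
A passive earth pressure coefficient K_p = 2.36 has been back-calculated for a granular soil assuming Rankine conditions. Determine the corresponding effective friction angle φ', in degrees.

K_p = (1+sin φ)/(1−sin φ) ⇒ sin φ = (K_p − 1)/(K_p + 1) = 0.4048.
φ = arcsin(0.4048) = 23.88°.

23.9°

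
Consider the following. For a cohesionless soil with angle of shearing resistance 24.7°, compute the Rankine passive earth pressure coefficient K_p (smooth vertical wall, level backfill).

2.44

K_p = (1 + sin φ)/(1 − sin φ) = tan²(45° + 24.7°/2) = 2.436.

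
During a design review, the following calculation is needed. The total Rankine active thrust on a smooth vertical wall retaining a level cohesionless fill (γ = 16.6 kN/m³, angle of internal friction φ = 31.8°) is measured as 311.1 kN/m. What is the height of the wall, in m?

K_a = 0.3098. P_a = ½ K_a γ H² ⇒ H = √(2P_a/(K_a γ)).
H = √(2×311.1/(0.3098×16.6)) = 11.00 m.

11.0 m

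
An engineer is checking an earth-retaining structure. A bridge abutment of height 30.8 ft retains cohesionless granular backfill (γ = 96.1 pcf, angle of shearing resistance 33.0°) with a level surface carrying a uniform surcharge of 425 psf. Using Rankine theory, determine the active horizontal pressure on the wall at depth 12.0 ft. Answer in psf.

465 psf

K_a = (1 − sin φ)/(1 + sin φ) = 0.2948.
σ_v = γz + q = 96.1 × 12.0 + 425 = 1578 psf.
σ_h = K_a σ_v = 0.2948 × 1578 = 465.3 psf.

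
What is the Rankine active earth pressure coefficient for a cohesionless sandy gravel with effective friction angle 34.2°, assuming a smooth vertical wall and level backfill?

K_a = (1 − sin φ)/(1 + sin φ) = (1 − sin 34.2°)/(1 + sin 34.2°) = 0.2803.

0.280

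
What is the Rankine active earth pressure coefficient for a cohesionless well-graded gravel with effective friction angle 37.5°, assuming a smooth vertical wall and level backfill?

K_a = tan²(45° − φ/2) = tan²(26.25°) = 0.2432.

0.243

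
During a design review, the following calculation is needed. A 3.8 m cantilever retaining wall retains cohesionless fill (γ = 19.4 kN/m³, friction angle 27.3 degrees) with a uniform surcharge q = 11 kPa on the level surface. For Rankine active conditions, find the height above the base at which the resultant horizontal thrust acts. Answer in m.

K_a = 0.3711.
Triangular part P₁ = ½K_aγH² = 51.98 at H/3 = 1.267 m; rectangular part P₂ = K_a q H = 15.51 at H/2 = 1.900 m.
ȳ = (P₁·1.267 + P₂·1.900)/(P₁+P₂) = 1.412 m.

1.41 m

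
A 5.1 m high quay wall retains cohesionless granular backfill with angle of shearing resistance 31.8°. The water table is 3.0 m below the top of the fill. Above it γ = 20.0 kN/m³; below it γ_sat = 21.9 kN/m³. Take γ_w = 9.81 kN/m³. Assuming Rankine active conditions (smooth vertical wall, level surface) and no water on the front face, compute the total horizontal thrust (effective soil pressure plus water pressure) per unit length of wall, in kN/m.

96.8 kN/m

K_a = tan²(45° − φ/2) = 0.3098.
γ' = 21.9 − 9.81 = 12.09 kN/m³. Depth below WT = 2.1 m.
σ'_h at WT = K_a γ d_w = 18.59 kPa; at base = 18.59 + K_a γ' × 2.1 = 26.45 kPa.
P₁ (0–3.0 m) = ½×18.59×3.0 = 27.88. P₂ (3.0–5.1 m) = ½(18.59+26.45)×2.1 = 47.29.
P_w = ½ γ_w h₂² = 0.5×9.81×2.1² = 21.63. Total = 27.88+47.29+21.63 = 96.81 kN/m.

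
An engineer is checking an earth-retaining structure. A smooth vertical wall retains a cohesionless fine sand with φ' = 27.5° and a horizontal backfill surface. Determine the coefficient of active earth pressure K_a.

K_a = (1 − sin φ)/(1 + sin φ) = (1 − sin 27.5°)/(1 + sin 27.5°) = 0.3682.

0.368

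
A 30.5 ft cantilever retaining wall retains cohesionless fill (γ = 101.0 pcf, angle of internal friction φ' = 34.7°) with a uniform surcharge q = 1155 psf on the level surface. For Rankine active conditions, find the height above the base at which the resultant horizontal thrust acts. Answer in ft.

K_a = 0.2745.
Triangular part P₁ = ½K_aγH² = 12890 at H/3 = 10.17 ft; rectangular part P₂ = K_a q H = 9669 at H/2 = 15.25 ft.
ȳ = (P₁·10.17 + P₂·15.25)/(P₁+P₂) = 12.35 ft.

12.3 ft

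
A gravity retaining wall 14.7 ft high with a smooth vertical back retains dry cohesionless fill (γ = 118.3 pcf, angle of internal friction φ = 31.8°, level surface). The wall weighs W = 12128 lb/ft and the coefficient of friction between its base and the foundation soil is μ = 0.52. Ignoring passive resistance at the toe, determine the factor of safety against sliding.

K_a = tan²(45° − 31.8°/2) = 0.3098.
P_a = ½K_aγH² = 0.5×0.3098×118.3×14.7² = 3960 lb/ft, acting at H/3 = 4.900 ft above the base.
FS_sliding = μW / P_a = 0.52×12128 / 3960 = 1.593.

1.59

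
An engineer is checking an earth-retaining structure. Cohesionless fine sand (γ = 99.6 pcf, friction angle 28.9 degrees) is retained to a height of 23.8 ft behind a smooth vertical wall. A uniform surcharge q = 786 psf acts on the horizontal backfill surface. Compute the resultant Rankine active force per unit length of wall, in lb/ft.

16300 lb/ft

K_a = tan²(45° − φ/2) = 0.3484.
Soil triangle: ½ K_a γ H² = 0.5×0.3484×99.6×23.8² = 9827 lb/ft.
Surcharge rectangle: K_a q H = 0.3484×786×23.8 = 6517 lb/ft.
Total = 9827 + 6517 = 16340 lb/ft.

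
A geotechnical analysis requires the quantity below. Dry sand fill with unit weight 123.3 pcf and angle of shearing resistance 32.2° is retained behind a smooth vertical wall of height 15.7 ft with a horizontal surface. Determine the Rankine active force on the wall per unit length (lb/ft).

K_a = tan²(45° − φ/2) = 0.3047.
P_a = ½ K_a γ H² = 0.5 × 0.3047 × 123.3 × 15.7² = 4631 lb/ft.

4630 lb/ft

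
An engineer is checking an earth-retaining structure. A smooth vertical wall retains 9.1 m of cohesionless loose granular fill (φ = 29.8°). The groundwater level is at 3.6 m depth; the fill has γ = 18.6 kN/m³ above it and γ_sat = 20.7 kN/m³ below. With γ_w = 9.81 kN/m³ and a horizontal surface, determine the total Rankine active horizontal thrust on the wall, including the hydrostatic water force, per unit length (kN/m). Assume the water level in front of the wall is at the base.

K_a = tan²(45° − φ/2) = 0.3360.
γ' = 20.7 − 9.81 = 10.89 kN/m³. Depth below WT = 5.5 m.
σ'_h at WT = K_a γ d_w = 22.50 kPa; at base = 22.50 + K_a γ' × 5.5 = 42.63 kPa.
P₁ (0–3.6 m) = ½×22.50×3.6 = 40.50. P₂ (3.6–9.1 m) = ½(22.50+42.63)×5.5 = 179.1.
P_w = ½ γ_w h₂² = 0.5×9.81×5.5² = 148.4. Total = 40.50+179.1+148.4 = 368.0 kN/m.

368 kN/m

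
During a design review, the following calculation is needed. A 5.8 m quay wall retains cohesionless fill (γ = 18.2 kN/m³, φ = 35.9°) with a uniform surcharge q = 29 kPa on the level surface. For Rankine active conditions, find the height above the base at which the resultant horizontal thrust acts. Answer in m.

2.28 m

K_a = 0.2607.
Triangular part P₁ = ½K_aγH² = 79.82 at H/3 = 1.933 m; rectangular part P₂ = K_a q H = 43.86 at H/2 = 2.900 m.
ȳ = (P₁·1.933 + P₂·2.900)/(P₁+P₂) = 2.276 m.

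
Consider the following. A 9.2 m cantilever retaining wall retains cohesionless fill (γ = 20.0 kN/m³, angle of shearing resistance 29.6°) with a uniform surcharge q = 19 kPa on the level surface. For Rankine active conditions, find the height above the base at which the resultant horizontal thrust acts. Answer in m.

K_a = 0.3387.
Triangular part P₁ = ½K_aγH² = 286.7 at H/3 = 3.067 m; rectangular part P₂ = K_a q H = 59.21 at H/2 = 4.600 m.
ȳ = (P₁·3.067 + P₂·4.600)/(P₁+P₂) = 3.329 m.

3.33 m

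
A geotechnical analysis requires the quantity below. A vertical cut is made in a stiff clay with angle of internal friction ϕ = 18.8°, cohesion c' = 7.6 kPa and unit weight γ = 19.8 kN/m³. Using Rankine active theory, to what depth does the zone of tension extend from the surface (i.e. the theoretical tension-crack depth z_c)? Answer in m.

K_a = tan²(45° − 18.8°/2) = 0.5126; √K_a = 0.7159.
The active pressure is zero where K_a γ z = 2c√K_a, so z_c = 2c/(γ√K_a) = 2×7.6/(19.8×0.7159) = 1.072 m.

1.07 m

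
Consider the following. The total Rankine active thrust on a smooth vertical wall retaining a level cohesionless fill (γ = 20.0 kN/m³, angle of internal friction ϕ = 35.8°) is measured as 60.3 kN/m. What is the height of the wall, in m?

4.80 m

K_a = 0.2619. P_a = ½ K_a γ H² ⇒ H = √(2P_a/(K_a γ)).
H = √(2×60.3/(0.2619×20.0)) = 4.799 m.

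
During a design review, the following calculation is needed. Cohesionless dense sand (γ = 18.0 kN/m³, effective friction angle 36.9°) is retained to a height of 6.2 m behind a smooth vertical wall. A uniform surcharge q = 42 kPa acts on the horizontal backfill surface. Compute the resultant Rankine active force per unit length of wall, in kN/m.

K_a = tan²(45° − φ/2) = 0.2497.
Soil triangle: ½ K_a γ H² = 0.5×0.2497×18.0×6.2² = 86.38 kN/m.
Surcharge rectangle: K_a q H = 0.2497×42×6.2 = 65.01 kN/m.
Total = 86.38 + 65.01 = 151.4 kN/m.

151 kN/m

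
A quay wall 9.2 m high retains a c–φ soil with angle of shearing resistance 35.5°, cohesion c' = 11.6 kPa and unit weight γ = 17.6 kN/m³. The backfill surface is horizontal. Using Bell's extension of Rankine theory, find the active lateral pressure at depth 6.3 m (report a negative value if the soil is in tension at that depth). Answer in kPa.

17.5 kPa

K_a = (1 − sin φ)/(1 + sin φ) = 0.2653.
σ_a = K_a γ z − 2c√K_a = 0.2653×17.6×6.3 − 2×11.6×0.5150 = 17.46 kPa.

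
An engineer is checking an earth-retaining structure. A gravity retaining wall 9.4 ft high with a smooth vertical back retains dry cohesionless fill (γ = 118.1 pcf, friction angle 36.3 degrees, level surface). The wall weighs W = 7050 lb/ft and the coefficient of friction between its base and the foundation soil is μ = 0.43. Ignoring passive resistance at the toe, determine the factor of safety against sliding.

K_a = tan²(45° − 36.3°/2) = 0.2563.
P_a = ½K_aγH² = 0.5×0.2563×118.1×9.4² = 1337 lb/ft, acting at H/3 = 3.133 ft above the base.
FS_sliding = μW / P_a = 0.43×7050 / 1337 = 2.267.

2.27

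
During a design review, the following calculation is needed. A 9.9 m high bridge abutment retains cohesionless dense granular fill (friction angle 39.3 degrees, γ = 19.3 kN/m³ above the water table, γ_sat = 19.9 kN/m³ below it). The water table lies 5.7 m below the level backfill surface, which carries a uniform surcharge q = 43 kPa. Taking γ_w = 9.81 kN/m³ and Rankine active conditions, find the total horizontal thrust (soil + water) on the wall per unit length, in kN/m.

376 kN/m

K_a = tan²(45° − φ/2) = 0.2245.
γ' = 19.9 − 9.81 = 10.09 kN/m³. h₂ = H − d_w = 4.2 m.
σ'_h: at surface K_a·q = 9.652; at WT K_a(q+γd_w) = 34.34; at base K_a(q+γd_w+γ'h₂) = 43.86 kPa.
P₁ = ½(9.652+34.34)×5.7 = 125.4; P₂ = ½(34.34+43.86)×4.2 = 164.2; P_w = ½γ_w h₂² = 86.52.
Total = 125.4+164.2+86.52 = 376.1 kN/m.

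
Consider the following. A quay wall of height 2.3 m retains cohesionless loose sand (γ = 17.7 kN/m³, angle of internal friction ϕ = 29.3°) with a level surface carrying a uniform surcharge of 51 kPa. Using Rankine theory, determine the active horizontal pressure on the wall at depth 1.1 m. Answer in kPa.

24.2 kPa

K_a = (1 − sin φ)/(1 + sin φ) = 0.3428.
σ_v = γz + q = 17.7 × 1.1 + 51 = 70.47 kPa.
σ_h = K_a σ_v = 0.3428 × 70.47 = 24.16 kPa.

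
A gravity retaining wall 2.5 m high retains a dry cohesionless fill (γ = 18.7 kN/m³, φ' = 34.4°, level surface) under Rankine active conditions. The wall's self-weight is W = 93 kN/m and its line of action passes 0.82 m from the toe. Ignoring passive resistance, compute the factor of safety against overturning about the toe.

K_a = tan²(45° − 34.4°/2) = 0.2780.
P_a = ½K_aγH² = 0.5×0.2780×18.7×2.5² = 16.24 kN/m, acting at H/3 = 0.8333 m above the base.
Overturning moment M_o = P_a × H/3 = 16.24 × 0.8333 = 13.54.
Resisting moment M_r = W × 0.82 = 93 × 0.82 = 76.26.
FS_overturning = M_r/M_o = 76.26/13.54 = 5.633.

5.63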